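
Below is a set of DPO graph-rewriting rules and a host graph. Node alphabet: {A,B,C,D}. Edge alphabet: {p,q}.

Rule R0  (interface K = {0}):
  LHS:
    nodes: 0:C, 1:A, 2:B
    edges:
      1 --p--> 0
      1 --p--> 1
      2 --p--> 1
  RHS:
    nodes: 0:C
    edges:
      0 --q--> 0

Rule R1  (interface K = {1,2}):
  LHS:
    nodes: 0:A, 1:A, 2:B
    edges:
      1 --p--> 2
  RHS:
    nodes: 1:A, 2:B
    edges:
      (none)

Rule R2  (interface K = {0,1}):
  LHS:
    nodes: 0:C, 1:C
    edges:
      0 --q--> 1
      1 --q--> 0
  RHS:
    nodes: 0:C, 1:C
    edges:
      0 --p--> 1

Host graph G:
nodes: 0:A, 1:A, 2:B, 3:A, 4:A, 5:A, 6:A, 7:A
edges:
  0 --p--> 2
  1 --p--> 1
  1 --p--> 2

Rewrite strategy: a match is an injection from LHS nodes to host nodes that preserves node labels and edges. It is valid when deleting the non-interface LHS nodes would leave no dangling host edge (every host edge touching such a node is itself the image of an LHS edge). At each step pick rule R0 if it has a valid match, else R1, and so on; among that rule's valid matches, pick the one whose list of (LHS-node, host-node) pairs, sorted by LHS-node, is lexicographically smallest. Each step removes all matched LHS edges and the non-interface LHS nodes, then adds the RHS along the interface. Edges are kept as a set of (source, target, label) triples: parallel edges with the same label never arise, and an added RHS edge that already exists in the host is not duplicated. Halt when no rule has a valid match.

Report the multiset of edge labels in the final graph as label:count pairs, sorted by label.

Answer: p:1

Steps:
start.  V:8 E:3  edges: 0-p->2 1-p->1 1-p->2
1. fire R1 via {0↦3, 1↦0, 2↦2}  →  V:7 E:2  edges: 1-p->1 1-p->2
2. fire R1 via {0↦0, 1↦1, 2↦2}  →  V:6 E:1  edges: 1-p->1
final graph: no rule applies after step 2
NF edges: [(1, 1, 'p')]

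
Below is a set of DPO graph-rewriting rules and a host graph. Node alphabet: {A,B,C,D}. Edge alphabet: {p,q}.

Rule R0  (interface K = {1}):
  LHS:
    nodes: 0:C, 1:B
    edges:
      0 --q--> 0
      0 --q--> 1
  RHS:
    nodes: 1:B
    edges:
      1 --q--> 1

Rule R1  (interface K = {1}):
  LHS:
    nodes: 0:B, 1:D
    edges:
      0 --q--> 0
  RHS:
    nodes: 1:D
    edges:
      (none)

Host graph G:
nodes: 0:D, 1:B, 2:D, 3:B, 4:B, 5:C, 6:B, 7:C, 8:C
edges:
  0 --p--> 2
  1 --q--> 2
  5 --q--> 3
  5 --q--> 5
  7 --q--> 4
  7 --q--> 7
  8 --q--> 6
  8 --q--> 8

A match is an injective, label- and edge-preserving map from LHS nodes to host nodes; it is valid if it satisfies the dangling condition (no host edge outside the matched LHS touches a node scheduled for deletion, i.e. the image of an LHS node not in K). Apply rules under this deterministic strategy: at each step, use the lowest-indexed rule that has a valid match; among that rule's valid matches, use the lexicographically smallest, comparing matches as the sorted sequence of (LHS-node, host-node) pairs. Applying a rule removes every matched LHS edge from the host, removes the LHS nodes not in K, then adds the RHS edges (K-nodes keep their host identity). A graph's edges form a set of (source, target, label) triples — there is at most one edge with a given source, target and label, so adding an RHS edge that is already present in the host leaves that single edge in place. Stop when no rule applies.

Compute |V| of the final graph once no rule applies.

Answer: 3

Rewrite trace:
[0] host  ⇒  9 nodes, 8 edges  {0-p->2 1-q->2 5-q->3 5-q->5 7-q->4 7-q->7 8-q->6 8-q->8}
[1] R0 @ {0↦5, 1↦3}  ⇒  8 nodes, 7 edges  {0-p->2 1-q->2 3-q->3 7-q->4 7-q->7 8-q->6 8-q->8}
[2] R0 @ {0↦7, 1↦4}  ⇒  7 nodes, 6 edges  {0-p->2 1-q->2 3-q->3 4-q->4 8-q->6 8-q->8}
[3] R0 @ {0↦8, 1↦6}  ⇒  6 nodes, 5 edges  {0-p->2 1-q->2 3-q->3 4-q->4 6-q->6}
[4] R1 @ {0↦3, 1↦0}  ⇒  5 nodes, 4 edges  {0-p->2 1-q->2 4-q->4 6-q->6}
[5] R1 @ {0↦4, 1↦0}  ⇒  4 nodes, 3 edges  {0-p->2 1-q->2 6-q->6}
[6] R1 @ {0↦6, 1↦0}  ⇒  3 nodes, 2 edges  {0-p->2 1-q->2}
halt: no rule applies after step 6
NF nodes: {0:D, 1:B, 2:D}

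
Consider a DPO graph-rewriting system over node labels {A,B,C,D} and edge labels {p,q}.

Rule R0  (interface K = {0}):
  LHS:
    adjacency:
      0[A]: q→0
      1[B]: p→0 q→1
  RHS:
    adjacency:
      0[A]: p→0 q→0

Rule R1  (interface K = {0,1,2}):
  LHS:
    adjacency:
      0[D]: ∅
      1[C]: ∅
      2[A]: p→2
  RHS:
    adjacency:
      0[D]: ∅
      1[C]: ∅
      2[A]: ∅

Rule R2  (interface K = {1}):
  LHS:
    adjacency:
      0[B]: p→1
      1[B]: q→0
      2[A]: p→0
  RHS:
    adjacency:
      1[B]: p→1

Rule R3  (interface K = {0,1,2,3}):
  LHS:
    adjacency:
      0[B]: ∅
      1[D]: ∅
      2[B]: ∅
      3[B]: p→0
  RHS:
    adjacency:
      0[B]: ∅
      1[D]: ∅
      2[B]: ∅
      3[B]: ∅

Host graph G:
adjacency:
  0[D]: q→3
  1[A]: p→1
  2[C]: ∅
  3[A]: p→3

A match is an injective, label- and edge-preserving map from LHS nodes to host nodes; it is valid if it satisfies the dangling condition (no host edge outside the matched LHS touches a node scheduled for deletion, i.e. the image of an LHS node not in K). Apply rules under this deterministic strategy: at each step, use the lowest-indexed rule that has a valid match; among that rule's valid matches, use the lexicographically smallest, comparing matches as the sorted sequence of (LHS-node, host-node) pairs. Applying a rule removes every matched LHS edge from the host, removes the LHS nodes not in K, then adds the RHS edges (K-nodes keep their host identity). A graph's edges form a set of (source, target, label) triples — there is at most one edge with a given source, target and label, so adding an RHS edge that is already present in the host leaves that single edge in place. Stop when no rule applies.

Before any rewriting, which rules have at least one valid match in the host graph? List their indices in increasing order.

Answer: [R1]

Derivation:
R0: no valid match — LHS pattern not found
R1: 2 valid matches — {0↦0, 1↦2, 2↦1}, {0↦0, 1↦2, 2↦3}
R2: no valid match — LHS pattern not found
R3: no valid match — LHS pattern not found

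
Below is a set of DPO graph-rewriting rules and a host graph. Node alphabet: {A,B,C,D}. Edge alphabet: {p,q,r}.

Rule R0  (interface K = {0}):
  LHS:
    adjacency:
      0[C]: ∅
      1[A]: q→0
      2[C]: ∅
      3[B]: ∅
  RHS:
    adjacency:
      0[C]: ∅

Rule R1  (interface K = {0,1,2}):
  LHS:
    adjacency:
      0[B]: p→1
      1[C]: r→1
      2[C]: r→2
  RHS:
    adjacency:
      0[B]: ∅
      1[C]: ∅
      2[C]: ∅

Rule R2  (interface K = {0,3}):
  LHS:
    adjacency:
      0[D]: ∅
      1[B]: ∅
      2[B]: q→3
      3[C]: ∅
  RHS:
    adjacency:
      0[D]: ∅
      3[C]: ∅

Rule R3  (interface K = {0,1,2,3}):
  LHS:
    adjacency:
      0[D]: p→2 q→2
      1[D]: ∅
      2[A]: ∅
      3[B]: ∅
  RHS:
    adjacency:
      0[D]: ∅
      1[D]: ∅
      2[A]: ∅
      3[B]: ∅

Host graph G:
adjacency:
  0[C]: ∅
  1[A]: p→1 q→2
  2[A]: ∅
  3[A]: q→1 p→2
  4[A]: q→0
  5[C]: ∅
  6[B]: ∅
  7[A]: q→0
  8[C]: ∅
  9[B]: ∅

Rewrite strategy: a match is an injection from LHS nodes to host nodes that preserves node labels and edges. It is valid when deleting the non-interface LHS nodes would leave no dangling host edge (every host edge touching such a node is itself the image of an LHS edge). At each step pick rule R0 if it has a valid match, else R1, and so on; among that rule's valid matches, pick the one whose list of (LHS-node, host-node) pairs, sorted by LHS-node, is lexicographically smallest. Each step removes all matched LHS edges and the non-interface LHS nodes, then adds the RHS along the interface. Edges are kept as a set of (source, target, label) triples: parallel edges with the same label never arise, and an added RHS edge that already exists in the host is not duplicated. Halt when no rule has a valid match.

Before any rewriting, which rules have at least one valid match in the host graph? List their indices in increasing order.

Answer: [R0]

Steps:
R0: 8 valid matches — {0↦0, 1↦4, 2↦5, 3↦6}, {0↦0, 1↦4, 2↦5, 3↦9}, {0↦0, 1↦4, 2↦8, 3↦6} (+5 more)
R1: no valid match — LHS pattern not found
R2: no valid match — LHS pattern not found
R3: no valid match — LHS pattern not found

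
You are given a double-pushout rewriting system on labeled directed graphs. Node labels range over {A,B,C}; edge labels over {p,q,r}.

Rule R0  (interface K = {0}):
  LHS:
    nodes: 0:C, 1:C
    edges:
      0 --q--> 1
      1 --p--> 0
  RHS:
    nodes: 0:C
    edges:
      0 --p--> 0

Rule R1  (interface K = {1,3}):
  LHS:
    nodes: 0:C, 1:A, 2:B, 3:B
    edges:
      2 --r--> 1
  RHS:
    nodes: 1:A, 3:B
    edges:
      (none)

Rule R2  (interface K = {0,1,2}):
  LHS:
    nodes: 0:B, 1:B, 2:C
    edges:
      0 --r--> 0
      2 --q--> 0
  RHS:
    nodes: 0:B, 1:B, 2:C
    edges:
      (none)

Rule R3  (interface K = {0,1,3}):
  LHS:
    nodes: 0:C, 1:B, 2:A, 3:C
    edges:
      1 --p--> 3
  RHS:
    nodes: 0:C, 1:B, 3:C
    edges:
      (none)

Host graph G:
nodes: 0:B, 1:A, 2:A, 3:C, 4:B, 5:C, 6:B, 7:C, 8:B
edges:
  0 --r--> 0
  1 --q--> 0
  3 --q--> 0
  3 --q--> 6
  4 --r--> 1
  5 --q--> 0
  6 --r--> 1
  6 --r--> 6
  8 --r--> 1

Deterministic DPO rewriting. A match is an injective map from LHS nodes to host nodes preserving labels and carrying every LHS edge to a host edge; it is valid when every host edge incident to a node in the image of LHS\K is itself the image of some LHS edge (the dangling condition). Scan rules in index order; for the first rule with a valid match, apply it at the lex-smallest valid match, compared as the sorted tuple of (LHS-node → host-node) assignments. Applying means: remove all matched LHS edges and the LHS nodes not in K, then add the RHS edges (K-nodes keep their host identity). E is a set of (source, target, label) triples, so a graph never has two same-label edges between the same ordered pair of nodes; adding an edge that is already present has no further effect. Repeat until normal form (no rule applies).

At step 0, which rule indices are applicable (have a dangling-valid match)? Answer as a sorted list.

Answer: [R1,R2]

Derivation:
R0: no valid match — LHS pattern not found
R1: 6 valid matches — {0↦7, 1↦1, 2↦4, 3↦0}, {0↦7, 1↦1, 2↦4, 3↦6}, {0↦7, 1↦1, 2↦4, 3↦8} (+3 more)
R2: 9 valid matches — {0↦0, 1↦4, 2↦3}, {0↦0, 1↦4, 2↦5}, {0↦0, 1↦6, 2↦3} (+6 more)
R3: no valid match — LHS pattern not found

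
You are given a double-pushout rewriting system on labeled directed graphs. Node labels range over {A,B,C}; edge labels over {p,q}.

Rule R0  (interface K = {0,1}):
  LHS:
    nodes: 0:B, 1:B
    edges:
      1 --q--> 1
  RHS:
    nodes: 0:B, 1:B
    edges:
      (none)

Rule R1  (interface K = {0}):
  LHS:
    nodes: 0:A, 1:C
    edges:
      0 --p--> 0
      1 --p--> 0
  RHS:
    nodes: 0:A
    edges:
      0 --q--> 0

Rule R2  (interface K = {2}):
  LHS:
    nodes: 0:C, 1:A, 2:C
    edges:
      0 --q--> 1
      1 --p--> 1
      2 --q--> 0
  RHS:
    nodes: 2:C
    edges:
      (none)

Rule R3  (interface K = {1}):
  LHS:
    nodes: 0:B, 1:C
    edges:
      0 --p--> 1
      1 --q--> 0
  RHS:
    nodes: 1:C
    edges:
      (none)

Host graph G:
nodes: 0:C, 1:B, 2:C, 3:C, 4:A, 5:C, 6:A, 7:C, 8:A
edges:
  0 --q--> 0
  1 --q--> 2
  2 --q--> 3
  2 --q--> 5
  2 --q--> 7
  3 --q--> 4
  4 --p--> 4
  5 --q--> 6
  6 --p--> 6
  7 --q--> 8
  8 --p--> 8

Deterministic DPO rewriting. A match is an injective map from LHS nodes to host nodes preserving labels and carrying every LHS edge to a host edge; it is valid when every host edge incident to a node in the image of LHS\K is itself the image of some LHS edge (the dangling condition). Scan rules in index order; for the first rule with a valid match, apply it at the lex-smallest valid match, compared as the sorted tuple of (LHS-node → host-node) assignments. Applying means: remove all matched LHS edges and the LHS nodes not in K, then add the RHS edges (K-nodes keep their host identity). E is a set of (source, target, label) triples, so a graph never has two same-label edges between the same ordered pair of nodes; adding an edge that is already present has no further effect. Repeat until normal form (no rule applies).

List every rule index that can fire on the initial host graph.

Answer: [R2]

Steps:
R0: no valid match — LHS pattern not found
R1: no valid match — LHS pattern not found
R2: 3 valid matches — {0↦3, 1↦4, 2↦2}, {0↦5, 1↦6, 2↦2}, {0↦7, 1↦8, 2↦2}
R3: no valid match — LHS pattern not found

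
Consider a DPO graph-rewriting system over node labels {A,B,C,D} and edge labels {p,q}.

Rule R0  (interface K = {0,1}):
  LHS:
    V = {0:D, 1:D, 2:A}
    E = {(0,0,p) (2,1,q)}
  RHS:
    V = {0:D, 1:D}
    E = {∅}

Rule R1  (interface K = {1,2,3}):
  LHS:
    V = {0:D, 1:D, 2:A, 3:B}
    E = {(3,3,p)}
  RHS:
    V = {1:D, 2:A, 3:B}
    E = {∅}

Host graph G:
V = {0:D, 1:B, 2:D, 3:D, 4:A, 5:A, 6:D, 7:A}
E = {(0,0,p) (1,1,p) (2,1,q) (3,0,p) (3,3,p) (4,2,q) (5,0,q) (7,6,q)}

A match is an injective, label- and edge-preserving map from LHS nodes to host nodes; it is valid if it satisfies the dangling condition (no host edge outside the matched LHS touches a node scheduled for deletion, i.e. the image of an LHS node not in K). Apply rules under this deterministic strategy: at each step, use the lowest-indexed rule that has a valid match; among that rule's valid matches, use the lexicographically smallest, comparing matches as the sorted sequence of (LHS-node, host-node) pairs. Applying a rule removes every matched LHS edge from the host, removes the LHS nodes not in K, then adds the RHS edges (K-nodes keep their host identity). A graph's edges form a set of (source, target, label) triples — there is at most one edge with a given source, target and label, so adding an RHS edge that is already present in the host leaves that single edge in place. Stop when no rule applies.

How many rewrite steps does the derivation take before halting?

initial: |V|=8 |E|=8  E = 0-p->0 1-p->1 2-q->1 3-p->0 3-p->3 4-q->2 5-q->0 7-q->6
step 1: apply R0 at {0↦0, 1↦2, 2↦4}  → |V|=7 |E|=6  E = 1-p->1 2-q->1 3-p->0 3-p->3 5-q->0 7-q->6
step 2: apply R0 at {0↦3, 1↦0, 2↦5}  → |V|=6 |E|=4  E = 1-p->1 2-q->1 3-p->0 7-q->6
normal form: no rule applies after step 2

Answer: 2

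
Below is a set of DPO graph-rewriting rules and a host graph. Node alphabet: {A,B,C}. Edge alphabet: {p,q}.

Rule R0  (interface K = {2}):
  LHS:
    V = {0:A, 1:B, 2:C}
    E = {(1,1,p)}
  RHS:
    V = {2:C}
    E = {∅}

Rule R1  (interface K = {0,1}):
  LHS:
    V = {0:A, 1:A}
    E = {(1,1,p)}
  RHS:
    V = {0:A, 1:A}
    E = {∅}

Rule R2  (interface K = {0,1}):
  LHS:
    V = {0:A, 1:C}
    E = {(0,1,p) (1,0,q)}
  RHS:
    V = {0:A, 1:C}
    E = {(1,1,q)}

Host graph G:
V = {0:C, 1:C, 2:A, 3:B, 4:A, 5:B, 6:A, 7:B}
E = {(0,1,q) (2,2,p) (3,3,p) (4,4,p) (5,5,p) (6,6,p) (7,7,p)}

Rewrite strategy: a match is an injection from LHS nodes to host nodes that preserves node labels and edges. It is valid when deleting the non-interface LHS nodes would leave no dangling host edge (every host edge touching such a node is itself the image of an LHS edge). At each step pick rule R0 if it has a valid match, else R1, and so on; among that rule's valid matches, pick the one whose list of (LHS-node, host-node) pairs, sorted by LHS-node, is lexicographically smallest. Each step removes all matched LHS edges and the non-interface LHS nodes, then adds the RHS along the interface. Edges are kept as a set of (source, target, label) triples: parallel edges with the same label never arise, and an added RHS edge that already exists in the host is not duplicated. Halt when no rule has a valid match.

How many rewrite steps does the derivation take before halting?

Answer: 4

Derivation:
[0] host  ⇒  8 nodes, 7 edges  {0-q->1 2-p->2 3-p->3 4-p->4 5-p->5 6-p->6 7-p->7}
[1] R1 @ {0↦2, 1↦4}  ⇒  8 nodes, 6 edges  {0-q->1 2-p->2 3-p->3 5-p->5 6-p->6 7-p->7}
[2] R0 @ {0↦4, 1↦3, 2↦0}  ⇒  6 nodes, 5 edges  {0-q->1 2-p->2 5-p->5 6-p->6 7-p->7}
[3] R1 @ {0↦2, 1↦6}  ⇒  6 nodes, 4 edges  {0-q->1 2-p->2 5-p->5 7-p->7}
[4] R0 @ {0↦6, 1↦5, 2↦0}  ⇒  4 nodes, 3 edges  {0-q->1 2-p->2 7-p->7}
final graph: no rule applies after step 4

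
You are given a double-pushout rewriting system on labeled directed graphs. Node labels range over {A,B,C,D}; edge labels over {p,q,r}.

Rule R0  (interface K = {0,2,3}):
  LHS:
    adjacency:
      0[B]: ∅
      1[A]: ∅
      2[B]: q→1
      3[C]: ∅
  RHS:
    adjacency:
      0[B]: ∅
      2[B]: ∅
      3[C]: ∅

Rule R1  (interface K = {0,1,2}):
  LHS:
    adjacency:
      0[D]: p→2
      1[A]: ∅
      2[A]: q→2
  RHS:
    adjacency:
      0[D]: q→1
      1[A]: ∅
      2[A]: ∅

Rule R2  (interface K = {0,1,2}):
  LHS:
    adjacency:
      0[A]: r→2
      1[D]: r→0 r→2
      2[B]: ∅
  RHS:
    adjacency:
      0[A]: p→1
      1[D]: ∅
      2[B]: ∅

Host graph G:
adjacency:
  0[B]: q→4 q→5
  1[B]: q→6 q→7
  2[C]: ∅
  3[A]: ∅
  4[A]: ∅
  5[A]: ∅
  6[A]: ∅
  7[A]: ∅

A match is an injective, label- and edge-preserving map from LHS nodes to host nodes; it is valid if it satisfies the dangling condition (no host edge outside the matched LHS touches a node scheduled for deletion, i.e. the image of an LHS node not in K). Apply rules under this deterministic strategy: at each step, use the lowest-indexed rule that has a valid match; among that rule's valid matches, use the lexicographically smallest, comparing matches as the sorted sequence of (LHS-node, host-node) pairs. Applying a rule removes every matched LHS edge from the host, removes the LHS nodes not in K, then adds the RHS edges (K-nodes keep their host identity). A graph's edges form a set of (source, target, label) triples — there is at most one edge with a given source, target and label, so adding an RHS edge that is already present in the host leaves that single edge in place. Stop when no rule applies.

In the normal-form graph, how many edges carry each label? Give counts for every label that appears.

initial: |V|=8 |E|=4  E = 0-q->4 0-q->5 1-q->6 1-q->7
step 1: apply R0 at {0↦0, 1↦6, 2↦1, 3↦2}  → |V|=7 |E|=3  E = 0-q->4 0-q->5 1-q->7
step 2: apply R0 at {0↦0, 1↦7, 2↦1, 3↦2}  → |V|=6 |E|=2  E = 0-q->4 0-q->5
step 3: apply R0 at {0↦1, 1↦4, 2↦0, 3↦2}  → |V|=5 |E|=1  E = 0-q->5
step 4: apply R0 at {0↦1, 1↦5, 2↦0, 3↦2}  → |V|=4 |E|=0  E = ∅
halt: no rule applies after step 4
NF edges: []

Answer: (no edges)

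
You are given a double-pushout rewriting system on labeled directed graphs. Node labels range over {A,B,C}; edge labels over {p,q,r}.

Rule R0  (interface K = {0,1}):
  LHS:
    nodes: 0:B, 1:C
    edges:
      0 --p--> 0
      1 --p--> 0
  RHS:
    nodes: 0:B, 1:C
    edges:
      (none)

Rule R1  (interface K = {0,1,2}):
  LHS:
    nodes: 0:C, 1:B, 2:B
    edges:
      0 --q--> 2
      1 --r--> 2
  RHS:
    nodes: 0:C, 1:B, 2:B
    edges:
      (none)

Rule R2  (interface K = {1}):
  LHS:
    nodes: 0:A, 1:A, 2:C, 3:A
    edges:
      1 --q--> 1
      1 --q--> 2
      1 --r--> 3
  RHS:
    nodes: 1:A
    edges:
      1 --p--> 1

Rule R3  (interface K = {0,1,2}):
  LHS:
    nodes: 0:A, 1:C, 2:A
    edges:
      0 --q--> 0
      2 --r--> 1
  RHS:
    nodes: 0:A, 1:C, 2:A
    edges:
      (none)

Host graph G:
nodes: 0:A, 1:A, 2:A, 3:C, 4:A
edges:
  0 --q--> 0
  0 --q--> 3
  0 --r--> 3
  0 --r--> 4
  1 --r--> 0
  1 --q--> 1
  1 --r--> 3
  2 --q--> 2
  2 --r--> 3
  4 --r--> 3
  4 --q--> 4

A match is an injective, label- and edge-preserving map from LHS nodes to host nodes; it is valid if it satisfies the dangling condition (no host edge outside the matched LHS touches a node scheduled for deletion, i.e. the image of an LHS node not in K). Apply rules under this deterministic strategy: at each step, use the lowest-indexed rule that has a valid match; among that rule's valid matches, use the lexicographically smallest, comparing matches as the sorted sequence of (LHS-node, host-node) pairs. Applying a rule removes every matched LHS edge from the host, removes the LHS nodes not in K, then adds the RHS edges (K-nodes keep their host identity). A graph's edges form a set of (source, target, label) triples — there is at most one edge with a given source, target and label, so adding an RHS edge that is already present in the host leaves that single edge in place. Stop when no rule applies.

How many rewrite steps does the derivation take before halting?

Answer: 4

Steps:
[0] host  ⇒  5 nodes, 11 edges  {0-q->0 0-q->3 0-r->3 0-r->4 1-r->0 1-q->1 1-r->3 2-q->2 2-r->3 4-r->3 4-q->4}
[1] R3 @ {0↦0, 1↦3, 2↦1}  ⇒  5 nodes, 9 edges  {0-q->3 0-r->3 0-r->4 1-r->0 1-q->1 2-q->2 2-r->3 4-r->3 4-q->4}
[2] R3 @ {0↦1, 1↦3, 2↦0}  ⇒  5 nodes, 7 edges  {0-q->3 0-r->4 1-r->0 2-q->2 2-r->3 4-r->3 4-q->4}
[3] R3 @ {0↦2, 1↦3, 2↦4}  ⇒  5 nodes, 5 edges  {0-q->3 0-r->4 1-r->0 2-r->3 4-q->4}
[4] R3 @ {0↦4, 1↦3, 2↦2}  ⇒  5 nodes, 3 edges  {0-q->3 0-r->4 1-r->0}
normal form: no rule applies after step 4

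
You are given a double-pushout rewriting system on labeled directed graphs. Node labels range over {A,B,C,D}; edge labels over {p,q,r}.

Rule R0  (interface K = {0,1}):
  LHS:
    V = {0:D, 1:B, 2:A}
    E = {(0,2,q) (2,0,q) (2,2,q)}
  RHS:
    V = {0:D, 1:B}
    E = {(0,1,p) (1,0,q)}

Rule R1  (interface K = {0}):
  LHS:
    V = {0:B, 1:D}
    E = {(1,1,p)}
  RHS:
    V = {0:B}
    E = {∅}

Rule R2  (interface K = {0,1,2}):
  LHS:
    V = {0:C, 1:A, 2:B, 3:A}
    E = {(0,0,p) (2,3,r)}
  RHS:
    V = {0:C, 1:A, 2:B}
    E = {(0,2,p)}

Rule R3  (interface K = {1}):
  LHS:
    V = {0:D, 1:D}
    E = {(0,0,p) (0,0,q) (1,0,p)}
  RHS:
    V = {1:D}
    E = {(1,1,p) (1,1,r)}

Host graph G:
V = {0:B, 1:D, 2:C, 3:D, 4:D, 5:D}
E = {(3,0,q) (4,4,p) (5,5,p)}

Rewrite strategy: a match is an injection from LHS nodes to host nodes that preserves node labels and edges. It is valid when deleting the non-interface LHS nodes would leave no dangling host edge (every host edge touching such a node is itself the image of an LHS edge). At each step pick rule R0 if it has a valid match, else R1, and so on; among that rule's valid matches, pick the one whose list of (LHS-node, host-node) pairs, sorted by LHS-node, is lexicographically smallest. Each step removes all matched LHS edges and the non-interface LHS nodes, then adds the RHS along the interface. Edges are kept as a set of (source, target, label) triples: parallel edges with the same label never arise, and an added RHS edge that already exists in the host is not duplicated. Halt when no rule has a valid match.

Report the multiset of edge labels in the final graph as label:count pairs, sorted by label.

Answer: q:1

Steps:
initial: |V|=6 |E|=3  E = 3-q->0 4-p->4 5-p->5
step 1: apply R1 at {0↦0, 1↦4}  → |V|=5 |E|=2  E = 3-q->0 5-p->5
step 2: apply R1 at {0↦0, 1↦5}  → |V|=4 |E|=1  E = 3-q->0
final graph: no rule applies after step 2
NF edges: [(3, 0, 'q')]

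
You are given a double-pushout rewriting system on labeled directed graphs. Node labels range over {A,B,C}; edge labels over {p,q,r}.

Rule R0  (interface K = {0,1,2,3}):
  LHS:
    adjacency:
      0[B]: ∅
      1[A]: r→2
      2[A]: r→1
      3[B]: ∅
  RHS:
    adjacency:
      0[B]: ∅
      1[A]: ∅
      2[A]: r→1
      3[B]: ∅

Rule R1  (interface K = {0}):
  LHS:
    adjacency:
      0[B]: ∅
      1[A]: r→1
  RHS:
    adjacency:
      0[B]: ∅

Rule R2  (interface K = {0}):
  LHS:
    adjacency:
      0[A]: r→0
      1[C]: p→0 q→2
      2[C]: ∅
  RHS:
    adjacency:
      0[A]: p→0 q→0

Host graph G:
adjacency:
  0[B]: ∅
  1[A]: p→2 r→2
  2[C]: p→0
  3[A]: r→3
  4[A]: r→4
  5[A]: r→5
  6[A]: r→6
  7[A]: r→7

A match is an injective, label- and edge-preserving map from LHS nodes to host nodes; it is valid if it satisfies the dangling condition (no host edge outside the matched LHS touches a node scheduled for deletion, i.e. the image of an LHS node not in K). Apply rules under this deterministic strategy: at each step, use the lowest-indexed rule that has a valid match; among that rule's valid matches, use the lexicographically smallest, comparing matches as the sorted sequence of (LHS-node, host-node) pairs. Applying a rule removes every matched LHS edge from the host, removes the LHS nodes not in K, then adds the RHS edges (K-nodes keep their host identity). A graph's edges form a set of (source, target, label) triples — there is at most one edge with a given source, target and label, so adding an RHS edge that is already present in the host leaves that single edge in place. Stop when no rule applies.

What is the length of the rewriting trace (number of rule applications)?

start.  V:8 E:8  edges: 1-p->2 1-r->2 2-p->0 3-r->3 4-r->4 5-r->5 6-r->6 7-r->7
1. fire R1 via {0↦0, 1↦3}  →  V:7 E:7  edges: 1-p->2 1-r->2 2-p->0 4-r->4 5-r->5 6-r->6 7-r->7
2. fire R1 via {0↦0, 1↦4}  →  V:6 E:6  edges: 1-p->2 1-r->2 2-p->0 5-r->5 6-r->6 7-r->7
3. fire R1 via {0↦0, 1↦5}  →  V:5 E:5  edges: 1-p->2 1-r->2 2-p->0 6-r->6 7-r->7
4. fire R1 via {0↦0, 1↦6}  →  V:4 E:4  edges: 1-p->2 1-r->2 2-p->0 7-r->7
5. fire R1 via {0↦0, 1↦7}  →  V:3 E:3  edges: 1-p->2 1-r->2 2-p->0
halt: no rule applies after step 5

Answer: 5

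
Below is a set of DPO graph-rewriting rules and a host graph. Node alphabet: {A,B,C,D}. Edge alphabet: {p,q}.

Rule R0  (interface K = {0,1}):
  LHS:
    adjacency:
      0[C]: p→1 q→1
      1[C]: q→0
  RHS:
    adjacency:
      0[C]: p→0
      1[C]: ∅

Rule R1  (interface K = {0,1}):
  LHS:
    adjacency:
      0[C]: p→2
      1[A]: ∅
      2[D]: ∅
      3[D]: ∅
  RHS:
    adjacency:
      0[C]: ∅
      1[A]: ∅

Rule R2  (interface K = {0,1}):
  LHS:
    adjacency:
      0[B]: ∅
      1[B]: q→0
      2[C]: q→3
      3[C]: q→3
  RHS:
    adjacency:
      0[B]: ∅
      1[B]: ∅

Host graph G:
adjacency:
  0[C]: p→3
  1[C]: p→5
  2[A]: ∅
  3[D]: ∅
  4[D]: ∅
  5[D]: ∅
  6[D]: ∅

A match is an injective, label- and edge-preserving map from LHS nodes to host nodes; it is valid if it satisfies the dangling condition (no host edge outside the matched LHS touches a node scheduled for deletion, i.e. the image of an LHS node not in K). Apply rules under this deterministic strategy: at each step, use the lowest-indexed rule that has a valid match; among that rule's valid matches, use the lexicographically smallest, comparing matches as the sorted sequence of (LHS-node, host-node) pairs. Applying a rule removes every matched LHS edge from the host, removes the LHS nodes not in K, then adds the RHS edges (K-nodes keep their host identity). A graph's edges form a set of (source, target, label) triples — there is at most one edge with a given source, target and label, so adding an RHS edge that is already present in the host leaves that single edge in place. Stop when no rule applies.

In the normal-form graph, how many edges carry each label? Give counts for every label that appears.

Answer: (no edges)

Rewrite trace:
[0] host  ⇒  7 nodes, 2 edges  {0-p->3 1-p->5}
[1] R1 @ {0↦0, 1↦2, 2↦3, 3↦4}  ⇒  5 nodes, 1 edges  {1-p->5}
[2] R1 @ {0↦1, 1↦2, 2↦5, 3↦6}  ⇒  3 nodes, 0 edges  {∅}
normal form: no rule applies after step 2
NF edges: []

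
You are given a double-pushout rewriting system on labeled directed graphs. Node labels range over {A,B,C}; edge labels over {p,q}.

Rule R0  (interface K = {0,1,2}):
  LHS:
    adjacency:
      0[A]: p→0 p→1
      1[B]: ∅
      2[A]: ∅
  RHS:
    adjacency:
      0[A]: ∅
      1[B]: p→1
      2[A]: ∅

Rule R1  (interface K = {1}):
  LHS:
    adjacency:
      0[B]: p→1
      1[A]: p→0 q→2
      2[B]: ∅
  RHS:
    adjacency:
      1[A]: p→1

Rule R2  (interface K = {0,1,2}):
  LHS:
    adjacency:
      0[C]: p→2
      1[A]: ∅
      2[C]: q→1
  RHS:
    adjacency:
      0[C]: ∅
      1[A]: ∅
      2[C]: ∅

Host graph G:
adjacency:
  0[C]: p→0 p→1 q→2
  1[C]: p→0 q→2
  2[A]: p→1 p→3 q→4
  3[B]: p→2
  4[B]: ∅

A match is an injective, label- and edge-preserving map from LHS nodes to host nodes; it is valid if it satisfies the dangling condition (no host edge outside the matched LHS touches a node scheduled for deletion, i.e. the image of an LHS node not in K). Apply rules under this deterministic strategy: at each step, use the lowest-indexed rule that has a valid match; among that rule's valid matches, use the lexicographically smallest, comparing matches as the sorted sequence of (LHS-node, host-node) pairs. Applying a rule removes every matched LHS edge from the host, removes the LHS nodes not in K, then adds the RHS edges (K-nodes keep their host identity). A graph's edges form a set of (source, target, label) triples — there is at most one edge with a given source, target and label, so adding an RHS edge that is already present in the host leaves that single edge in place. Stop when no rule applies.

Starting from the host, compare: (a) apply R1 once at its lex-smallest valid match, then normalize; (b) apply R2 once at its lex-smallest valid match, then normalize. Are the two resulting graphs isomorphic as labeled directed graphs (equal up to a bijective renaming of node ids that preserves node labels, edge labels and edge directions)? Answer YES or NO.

Answer: YES

Steps:
branch R1-first: apply at {0↦3, 1↦2, 2↦4} → |E|=7, then 2 more step(s) → NF |V|=3 |E|=3 V={0:C, 1:C, 2:A} E=0-p->0 2-p->1 2-p->2
branch R2-first: apply at {0↦0, 1↦2, 2↦1} → |E|=7, then 2 more step(s) → NF |V|=3 |E|=3 V={0:C, 1:C, 2:A} E=0-p->0 2-p->1 2-p->2
graphs isomorphic (equal up to label-preserving node renaming)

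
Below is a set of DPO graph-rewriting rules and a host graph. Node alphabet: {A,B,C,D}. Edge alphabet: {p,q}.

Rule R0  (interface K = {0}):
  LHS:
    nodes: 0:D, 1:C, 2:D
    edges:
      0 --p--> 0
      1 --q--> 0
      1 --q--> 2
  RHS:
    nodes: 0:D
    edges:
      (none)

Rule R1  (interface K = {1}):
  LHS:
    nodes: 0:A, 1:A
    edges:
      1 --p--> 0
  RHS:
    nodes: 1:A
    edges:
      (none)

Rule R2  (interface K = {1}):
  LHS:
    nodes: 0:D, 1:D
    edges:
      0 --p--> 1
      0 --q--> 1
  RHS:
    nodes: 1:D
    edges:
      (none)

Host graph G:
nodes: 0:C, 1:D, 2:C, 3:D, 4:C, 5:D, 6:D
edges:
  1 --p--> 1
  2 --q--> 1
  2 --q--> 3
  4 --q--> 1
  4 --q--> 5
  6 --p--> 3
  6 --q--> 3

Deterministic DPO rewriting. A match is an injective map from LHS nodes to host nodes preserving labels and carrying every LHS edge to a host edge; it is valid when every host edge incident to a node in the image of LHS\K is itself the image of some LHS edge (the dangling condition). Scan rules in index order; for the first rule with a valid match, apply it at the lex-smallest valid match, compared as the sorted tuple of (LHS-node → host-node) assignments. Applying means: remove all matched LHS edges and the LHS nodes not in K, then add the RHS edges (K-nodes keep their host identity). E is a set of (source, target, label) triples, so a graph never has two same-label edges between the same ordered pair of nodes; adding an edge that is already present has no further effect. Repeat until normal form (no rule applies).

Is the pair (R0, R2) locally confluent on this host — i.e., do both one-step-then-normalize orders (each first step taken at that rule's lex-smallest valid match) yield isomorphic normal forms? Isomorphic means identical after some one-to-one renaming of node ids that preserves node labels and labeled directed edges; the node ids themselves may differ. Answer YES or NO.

branch R0-first: apply at {0↦1, 1↦4, 2↦5} → |E|=4, then 1 more step(s) → NF |V|=4 |E|=2 V={0:C, 1:D, 2:C, 3:D} E=2-q->1 2-q->3
branch R2-first: apply at {0↦6, 1↦3} → |E|=5, then 1 more step(s) → NF |V|=4 |E|=2 V={0:C, 1:D, 4:C, 5:D} E=4-q->1 4-q->5
graphs isomorphic (equal up to label-preserving node renaming)

Answer: YES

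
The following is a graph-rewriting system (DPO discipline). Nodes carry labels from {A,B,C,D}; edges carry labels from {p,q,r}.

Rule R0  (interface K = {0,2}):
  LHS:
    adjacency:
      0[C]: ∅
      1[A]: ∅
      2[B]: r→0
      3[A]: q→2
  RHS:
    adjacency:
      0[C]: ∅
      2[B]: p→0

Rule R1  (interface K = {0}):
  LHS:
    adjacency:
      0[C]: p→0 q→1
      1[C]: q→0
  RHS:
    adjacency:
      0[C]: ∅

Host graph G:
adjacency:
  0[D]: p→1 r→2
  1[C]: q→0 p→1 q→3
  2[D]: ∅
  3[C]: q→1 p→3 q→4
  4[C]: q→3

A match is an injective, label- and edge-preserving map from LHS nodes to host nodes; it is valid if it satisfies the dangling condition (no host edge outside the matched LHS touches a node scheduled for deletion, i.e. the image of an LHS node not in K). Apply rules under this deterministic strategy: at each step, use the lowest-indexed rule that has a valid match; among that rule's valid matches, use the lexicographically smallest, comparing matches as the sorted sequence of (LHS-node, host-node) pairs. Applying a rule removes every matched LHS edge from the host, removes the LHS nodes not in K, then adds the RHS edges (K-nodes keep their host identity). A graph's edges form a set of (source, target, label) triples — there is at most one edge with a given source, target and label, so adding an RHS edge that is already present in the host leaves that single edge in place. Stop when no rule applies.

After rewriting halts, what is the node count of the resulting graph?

initial: |V|=5 |E|=9  E = 0-p->1 0-r->2 1-q->0 1-p->1 1-q->3 3-q->1 3-p->3 3-q->4 4-q->3
step 1: apply R1 at {0↦3, 1↦4}  → |V|=4 |E|=6  E = 0-p->1 0-r->2 1-q->0 1-p->1 1-q->3 3-q->1
step 2: apply R1 at {0↦1, 1↦3}  → |V|=3 |E|=3  E = 0-p->1 0-r->2 1-q->0
final graph: no rule applies after step 2
NF nodes: {0:D, 1:C, 2:D}

Answer: 3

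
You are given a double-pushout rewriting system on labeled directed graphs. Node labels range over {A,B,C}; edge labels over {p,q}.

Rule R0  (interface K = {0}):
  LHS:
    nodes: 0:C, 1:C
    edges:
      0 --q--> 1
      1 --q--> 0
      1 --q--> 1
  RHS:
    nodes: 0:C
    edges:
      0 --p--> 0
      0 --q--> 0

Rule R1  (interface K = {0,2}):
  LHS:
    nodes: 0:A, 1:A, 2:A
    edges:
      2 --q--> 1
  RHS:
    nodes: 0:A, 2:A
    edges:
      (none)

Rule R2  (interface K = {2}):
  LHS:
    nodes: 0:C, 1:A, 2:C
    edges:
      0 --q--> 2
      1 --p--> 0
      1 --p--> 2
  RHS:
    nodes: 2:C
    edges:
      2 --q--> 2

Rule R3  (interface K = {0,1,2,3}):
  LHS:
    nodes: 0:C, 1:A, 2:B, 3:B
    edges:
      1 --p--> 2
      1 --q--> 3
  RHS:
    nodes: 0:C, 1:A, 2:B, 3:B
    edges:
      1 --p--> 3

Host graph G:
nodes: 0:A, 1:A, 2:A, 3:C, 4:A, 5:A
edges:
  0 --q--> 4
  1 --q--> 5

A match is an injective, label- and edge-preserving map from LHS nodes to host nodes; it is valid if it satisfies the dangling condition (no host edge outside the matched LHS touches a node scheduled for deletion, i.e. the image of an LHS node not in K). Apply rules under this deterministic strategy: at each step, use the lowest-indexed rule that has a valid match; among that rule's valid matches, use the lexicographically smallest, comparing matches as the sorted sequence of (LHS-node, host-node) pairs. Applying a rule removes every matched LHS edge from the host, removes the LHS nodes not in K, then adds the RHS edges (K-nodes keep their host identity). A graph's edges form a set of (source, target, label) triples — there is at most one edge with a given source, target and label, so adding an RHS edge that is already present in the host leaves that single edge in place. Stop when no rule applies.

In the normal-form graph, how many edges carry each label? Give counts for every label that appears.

Answer: (no edges)

Rewrite trace:
[0] host  ⇒  6 nodes, 2 edges  {0-q->4 1-q->5}
[1] R1 @ {0↦0, 1↦5, 2↦1}  ⇒  5 nodes, 1 edges  {0-q->4}
[2] R1 @ {0↦1, 1↦4, 2↦0}  ⇒  4 nodes, 0 edges  {∅}
final graph: no rule applies after step 2
NF edges: []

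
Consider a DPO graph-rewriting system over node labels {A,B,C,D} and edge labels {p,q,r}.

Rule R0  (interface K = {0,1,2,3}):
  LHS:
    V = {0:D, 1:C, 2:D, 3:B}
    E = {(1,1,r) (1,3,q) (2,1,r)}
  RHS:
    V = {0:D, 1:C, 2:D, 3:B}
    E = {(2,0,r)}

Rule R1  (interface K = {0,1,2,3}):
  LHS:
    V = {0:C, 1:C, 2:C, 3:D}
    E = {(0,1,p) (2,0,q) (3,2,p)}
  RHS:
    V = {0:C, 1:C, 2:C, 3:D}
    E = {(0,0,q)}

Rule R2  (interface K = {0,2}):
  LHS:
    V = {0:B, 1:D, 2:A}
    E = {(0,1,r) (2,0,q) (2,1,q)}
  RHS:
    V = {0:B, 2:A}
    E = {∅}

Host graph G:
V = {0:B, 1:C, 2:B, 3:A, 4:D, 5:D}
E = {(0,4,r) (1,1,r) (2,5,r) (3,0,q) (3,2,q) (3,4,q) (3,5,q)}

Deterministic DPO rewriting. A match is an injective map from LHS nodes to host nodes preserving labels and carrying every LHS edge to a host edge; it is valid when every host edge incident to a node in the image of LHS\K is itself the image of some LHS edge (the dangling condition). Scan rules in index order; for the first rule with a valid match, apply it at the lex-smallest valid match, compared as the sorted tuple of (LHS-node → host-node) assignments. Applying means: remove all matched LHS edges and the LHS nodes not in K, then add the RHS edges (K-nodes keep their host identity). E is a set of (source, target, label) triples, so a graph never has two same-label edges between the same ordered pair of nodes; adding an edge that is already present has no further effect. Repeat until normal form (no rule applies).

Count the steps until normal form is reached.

initial: |V|=6 |E|=7  E = 0-r->4 1-r->1 2-r->5 3-q->0 3-q->2 3-q->4 3-q->5
step 1: apply R2 at {0↦0, 1↦4, 2↦3}  → |V|=5 |E|=4  E = 1-r->1 2-r->5 3-q->2 3-q->5
step 2: apply R2 at {0↦2, 1↦5, 2↦3}  → |V|=4 |E|=1  E = 1-r->1
normal form: no rule applies after step 2

Answer: 2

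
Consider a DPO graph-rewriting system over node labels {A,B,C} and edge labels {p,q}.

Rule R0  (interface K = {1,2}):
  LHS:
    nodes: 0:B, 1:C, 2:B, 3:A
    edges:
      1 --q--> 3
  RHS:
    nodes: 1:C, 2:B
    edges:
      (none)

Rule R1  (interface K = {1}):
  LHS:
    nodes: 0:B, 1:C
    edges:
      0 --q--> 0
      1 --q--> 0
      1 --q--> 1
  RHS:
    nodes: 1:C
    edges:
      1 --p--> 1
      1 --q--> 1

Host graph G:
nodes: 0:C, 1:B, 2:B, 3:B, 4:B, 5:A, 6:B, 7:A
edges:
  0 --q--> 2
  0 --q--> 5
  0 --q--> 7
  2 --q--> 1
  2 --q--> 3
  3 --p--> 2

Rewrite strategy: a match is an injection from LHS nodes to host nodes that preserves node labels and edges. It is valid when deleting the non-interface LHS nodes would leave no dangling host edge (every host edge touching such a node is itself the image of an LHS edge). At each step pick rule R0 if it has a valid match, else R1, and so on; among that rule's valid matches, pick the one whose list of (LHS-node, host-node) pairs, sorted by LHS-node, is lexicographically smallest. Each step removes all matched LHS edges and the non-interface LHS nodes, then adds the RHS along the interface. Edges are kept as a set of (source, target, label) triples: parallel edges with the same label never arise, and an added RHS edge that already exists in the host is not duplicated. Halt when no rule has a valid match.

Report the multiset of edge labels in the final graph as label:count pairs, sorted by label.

Answer: p:1 q:3

Derivation:
start.  V:8 E:6  edges: 0-q->2 0-q->5 0-q->7 2-q->1 2-q->3 3-p->2
1. fire R0 via {0↦4, 1↦0, 2↦1, 3↦5}  →  V:6 E:5  edges: 0-q->2 0-q->7 2-q->1 2-q->3 3-p->2
2. fire R0 via {0↦6, 1↦0, 2↦1, 3↦7}  →  V:4 E:4  edges: 0-q->2 2-q->1 2-q->3 3-p->2
halt: no rule applies after step 2
NF edges: [(0, 2, 'q'), (2, 1, 'q'), (2, 3, 'q'), (3, 2, 'p')]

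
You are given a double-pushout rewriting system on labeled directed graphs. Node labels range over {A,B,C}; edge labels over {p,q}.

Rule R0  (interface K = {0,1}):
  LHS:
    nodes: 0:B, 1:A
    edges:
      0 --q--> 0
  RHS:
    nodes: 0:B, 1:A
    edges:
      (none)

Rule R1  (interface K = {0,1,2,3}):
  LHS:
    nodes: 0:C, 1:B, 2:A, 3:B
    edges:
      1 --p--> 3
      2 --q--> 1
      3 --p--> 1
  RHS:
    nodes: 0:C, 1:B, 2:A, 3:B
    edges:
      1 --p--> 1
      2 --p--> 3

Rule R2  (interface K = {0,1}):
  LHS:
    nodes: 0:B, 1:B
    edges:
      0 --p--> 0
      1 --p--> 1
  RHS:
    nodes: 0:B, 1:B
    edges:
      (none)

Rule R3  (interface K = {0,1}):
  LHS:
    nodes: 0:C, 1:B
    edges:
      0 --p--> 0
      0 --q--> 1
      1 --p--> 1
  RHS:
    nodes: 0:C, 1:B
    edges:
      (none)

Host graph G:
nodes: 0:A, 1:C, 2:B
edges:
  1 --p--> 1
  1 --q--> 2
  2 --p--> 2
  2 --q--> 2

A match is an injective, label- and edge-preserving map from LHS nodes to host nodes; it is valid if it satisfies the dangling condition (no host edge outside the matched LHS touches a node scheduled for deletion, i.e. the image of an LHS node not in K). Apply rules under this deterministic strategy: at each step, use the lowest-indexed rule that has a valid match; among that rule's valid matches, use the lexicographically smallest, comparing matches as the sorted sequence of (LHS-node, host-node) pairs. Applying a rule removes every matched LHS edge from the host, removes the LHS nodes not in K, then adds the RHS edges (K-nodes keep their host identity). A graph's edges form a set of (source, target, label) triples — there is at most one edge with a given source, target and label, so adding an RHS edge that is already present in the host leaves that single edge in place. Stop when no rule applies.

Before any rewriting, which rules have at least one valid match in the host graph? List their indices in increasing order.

Answer: [R0,R3]

Rewrite trace:
R0: 1 valid match — {0↦2, 1↦0}
R1: no valid match — LHS pattern not found
R2: no valid match — LHS pattern not found
R3: 1 valid match — {0↦1, 1↦2}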